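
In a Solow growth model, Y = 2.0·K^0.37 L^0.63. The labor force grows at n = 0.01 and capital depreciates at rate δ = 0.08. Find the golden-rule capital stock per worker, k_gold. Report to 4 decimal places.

k_gold ≈ 28.3376

The effective depreciation rate is n + δ = 0.01 + 0.08 = 0.09.
At the golden rule the marginal product of capital equals n+δ: 0.37·2.0·k^(0.37−1) = 0.09. Solving, k_gold = (0.37·2.0/0.09)^(1/0.63) ≈ 28.3376.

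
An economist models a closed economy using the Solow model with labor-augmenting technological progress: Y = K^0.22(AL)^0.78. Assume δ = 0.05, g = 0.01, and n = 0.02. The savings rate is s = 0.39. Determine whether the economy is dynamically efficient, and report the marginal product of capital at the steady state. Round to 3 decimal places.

dynamically inefficient; MPK ≈ 0.045

n + g + δ = 0.02 + 0.01 + 0.05 = 0.08.
Steady-state k*: s·k^0.22 = 0.08·k gives k* = (0.39/0.08)^(1/0.78) ≈ 7.6211.
MPK = 0.22·7.6211^(-0.78) ≈ 0.0451.
MPK < n+g+δ = 0.08, so the economy is dynamically inefficient (over-saving).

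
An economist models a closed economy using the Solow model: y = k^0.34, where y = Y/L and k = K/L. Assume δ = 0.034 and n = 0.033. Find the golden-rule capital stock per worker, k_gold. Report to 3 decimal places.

Break-even investment rate: n + δ = 0.033 + 0.034 = 0.067.
Maximizing c = f(k) − (n+δ)·k gives f'(k) = n+δ, i.e. 0.34·k^(0.34−1) = 0.067, so k_gold = (0.34/0.067)^(1/0.66) ≈ 11.7164.

k_gold ≈ 11.716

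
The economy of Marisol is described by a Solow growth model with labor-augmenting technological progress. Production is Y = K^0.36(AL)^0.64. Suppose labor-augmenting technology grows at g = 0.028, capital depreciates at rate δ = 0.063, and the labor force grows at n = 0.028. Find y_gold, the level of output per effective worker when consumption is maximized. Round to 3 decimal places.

n + g + δ = 0.028 + 0.028 + 0.063 = 0.119.
At the golden rule the marginal product of capital equals n+g+δ: 0.36·k^(0.36−1) = 0.119. Solving, k_gold = (0.36/0.119)^(1/0.64) ≈ 5.6387.
Output: y_gold = k_gold^0.36 = 5.6387^0.36 ≈ 1.8639.

y_gold ≈ 1.864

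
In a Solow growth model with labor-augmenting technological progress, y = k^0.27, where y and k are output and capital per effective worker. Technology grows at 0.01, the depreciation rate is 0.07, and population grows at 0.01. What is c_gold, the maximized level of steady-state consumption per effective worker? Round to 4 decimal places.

c_gold ≈ 1.0960

Break-even investment rate: n + g + δ = 0.01 + 0.01 + 0.07 = 0.09.
Maximizing c = f(k) − (n+g+δ)·k gives f'(k) = n+g+δ, i.e. 0.27·k^(0.27−1) = 0.09, so k_gold = (0.27/0.09)^(1/0.73) ≈ 4.5039.
y_gold = 4.5039^0.27 ≈ 1.5013.
c_gold = y_gold − (n+g+δ)·k_gold = 1.5013 − 0.09·4.5039 ≈ 1.0960.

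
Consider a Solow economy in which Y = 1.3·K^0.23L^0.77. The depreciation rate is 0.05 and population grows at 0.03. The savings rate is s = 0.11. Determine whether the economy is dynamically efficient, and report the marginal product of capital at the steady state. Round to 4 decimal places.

dynamically efficient; MPK ≈ 0.1673

n + δ = 0.03 + 0.05 = 0.08.
Steady-state k*: s·A·k^0.23 = 0.08·k gives k* = (0.11·1.3/0.08)^(1/0.77) ≈ 2.1261.
MPK = 0.23·1.3·2.1261^(-0.77) ≈ 0.1673.
MPK > n+δ = 0.08, so the economy is dynamically efficient (under-saving).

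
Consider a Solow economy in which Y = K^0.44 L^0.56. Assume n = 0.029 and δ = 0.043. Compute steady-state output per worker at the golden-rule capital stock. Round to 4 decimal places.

y_gold ≈ 4.1463

Break-even investment rate: n + δ = 0.029 + 0.043 = 0.072.
Maximizing c = f(k) − (n+δ)·k gives f'(k) = n+δ, i.e. 0.44·k^(0.44−1) = 0.072, so k_gold = (0.44/0.072)^(1/0.56) ≈ 25.3388.
Output: y_gold = k_gold^0.44 = 25.3388^0.44 ≈ 4.1463.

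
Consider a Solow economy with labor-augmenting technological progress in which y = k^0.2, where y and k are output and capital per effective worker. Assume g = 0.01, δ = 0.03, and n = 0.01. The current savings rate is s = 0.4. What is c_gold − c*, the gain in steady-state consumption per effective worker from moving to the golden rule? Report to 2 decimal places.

Capital per effective worker breaks even when investment replaces (n + g + δ)·k; here n + g + δ = 0.05.
Current steady state (s = 0.4): k* = (0.4/0.05)^(1/0.8) ≈ 13.4543, y* = 13.4543^0.2 ≈ 1.6818, c* = (1−0.4)·1.6818 ≈ 1.0091.
Maximizing c = f(k) − (n+g+δ)·k gives f'(k) = n+g+δ, i.e. 0.2·k^(0.2−1) = 0.05, so k_gold = (0.2/0.05)^(1/0.8) ≈ 5.6569.
y_gold = 5.6569^0.2 ≈ 1.4142, c_gold = y_gold − 0.05·k_gold ≈ 1.1314.
Gain: Δc = 1.1314 − 1.0091 ≈ 0.1223.

Δc ≈ 0.12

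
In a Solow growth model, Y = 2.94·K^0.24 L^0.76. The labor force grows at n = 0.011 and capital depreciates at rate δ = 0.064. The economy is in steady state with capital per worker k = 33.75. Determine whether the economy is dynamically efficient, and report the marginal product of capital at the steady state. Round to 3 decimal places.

dynamically inefficient; MPK ≈ 0.049

n + δ = 0.011 + 0.064 = 0.075.
MPK = 0.24·2.94·k^(0.24−1) = 0.24·2.94·33.75^(-0.76) ≈ 0.0486.
MPK < 0.075, so the economy is dynamically inefficient (over-saving).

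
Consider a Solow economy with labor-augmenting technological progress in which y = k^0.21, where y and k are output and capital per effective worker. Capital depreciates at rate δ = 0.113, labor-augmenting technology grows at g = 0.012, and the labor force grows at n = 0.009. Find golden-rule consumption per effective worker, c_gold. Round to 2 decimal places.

n + g + δ = 0.009 + 0.012 + 0.113 = 0.134.
At the golden rule the marginal product of capital equals n+g+δ: 0.21·k^(0.21−1) = 0.134. Solving, k_gold = (0.21/0.134)^(1/0.79) ≈ 1.7660.
y_gold = 1.7660^0.21 ≈ 1.1268.
c_gold = y_gold − (n+g+δ)·k_gold = 1.1268 − 0.134·1.7660 ≈ 0.8902.

c_gold ≈ 0.89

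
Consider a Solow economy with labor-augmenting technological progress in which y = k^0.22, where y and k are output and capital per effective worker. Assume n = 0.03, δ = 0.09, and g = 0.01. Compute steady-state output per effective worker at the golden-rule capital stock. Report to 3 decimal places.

The effective depreciation rate is n + g + δ = 0.03 + 0.01 + 0.09 = 0.13.
At the golden rule the marginal product of capital equals n+g+δ: 0.22·k^(0.22−1) = 0.13. Solving, k_gold = (0.22/0.13)^(1/0.78) ≈ 1.9630.
Output: y_gold = k_gold^0.22 = 1.9630^0.22 ≈ 1.1600.

y_gold ≈ 1.160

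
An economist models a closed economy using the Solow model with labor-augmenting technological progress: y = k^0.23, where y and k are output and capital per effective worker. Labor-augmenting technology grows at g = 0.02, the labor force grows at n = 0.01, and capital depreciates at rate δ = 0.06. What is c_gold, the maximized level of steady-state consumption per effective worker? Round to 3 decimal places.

c_gold ≈ 1.019

The effective depreciation rate is n + g + δ = 0.01 + 0.02 + 0.06 = 0.09.
Golden rule sets MPK = n+g+δ: 0.23·k^(0.23−1) = 0.09, so k_gold = (0.23/0.09)^(1/0.77) ≈ 3.3822.
y_gold = 3.3822^0.23 ≈ 1.3235.
c_gold = y_gold − (n+g+δ)·k_gold = 1.3235 − 0.09·3.3822 ≈ 1.0191.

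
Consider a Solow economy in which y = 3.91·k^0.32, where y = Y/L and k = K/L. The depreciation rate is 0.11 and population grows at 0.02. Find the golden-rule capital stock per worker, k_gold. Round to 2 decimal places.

n + δ = 0.02 + 0.11 = 0.13.
Golden rule sets MPK = n+δ: 0.32·3.91·k^(0.32−1) = 0.13, so k_gold = (0.32·3.91/0.13)^(1/0.68) ≈ 27.9352.

k_gold ≈ 27.94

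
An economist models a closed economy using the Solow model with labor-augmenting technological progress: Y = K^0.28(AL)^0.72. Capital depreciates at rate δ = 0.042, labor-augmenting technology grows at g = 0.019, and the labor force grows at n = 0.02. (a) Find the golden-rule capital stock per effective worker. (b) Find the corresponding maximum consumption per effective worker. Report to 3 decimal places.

The effective depreciation rate is n + g + δ = 0.02 + 0.019 + 0.042 = 0.081.
At the golden rule the marginal product of capital equals n+g+δ: 0.28·k^(0.28−1) = 0.081. Solving, k_gold = (0.28/0.081)^(1/0.72) ≈ 5.5996.
y_gold = 5.5996^0.28 ≈ 1.6199; c_gold = y_gold − 0.081·k_gold ≈ 1.1663.

(a) k_gold ≈ 5.600; (b) c_gold ≈ 1.166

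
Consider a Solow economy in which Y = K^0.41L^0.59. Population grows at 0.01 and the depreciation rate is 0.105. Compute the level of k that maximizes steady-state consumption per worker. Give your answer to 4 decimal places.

n + δ = 0.01 + 0.105 = 0.115.
Maximizing c = f(k) − (n+δ)·k gives f'(k) = n+δ, i.e. 0.41·k^(0.41−1) = 0.115, so k_gold = (0.41/0.115)^(1/0.59) ≈ 8.6246.

k_gold ≈ 8.6246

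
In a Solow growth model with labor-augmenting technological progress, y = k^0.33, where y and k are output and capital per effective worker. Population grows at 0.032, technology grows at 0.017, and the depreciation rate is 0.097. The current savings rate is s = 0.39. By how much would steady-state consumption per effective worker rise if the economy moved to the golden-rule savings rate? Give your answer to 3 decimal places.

Break-even investment rate: n + g + δ = 0.032 + 0.017 + 0.097 = 0.146.
Current steady state (s = 0.39): k* = (0.39/0.146)^(1/0.67) ≈ 4.3339, y* = 4.3339^0.33 ≈ 1.6225, c* = (1−0.39)·1.6225 ≈ 0.9897.
Golden rule sets MPK = n+g+δ: 0.33·k^(0.33−1) = 0.146, so k_gold = (0.33/0.146)^(1/0.67) ≈ 3.3775.
y_gold = 3.3775^0.33 ≈ 1.4943, c_gold = y_gold − 0.146·k_gold ≈ 1.0012.
Gain: Δc = 1.0012 − 0.9897 ≈ 0.0115.

Δc ≈ 0.011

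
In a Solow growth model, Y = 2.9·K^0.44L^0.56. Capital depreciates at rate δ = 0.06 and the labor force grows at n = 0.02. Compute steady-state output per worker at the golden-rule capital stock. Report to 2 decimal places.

y_gold ≈ 25.55

Break-even investment rate: n + δ = 0.02 + 0.06 = 0.08.
Maximizing c = f(k) − (n+δ)·k gives f'(k) = n+δ, i.e. 0.44·2.9·k^(0.44−1) = 0.08, so k_gold = (0.44·2.9/0.08)^(1/0.56) ≈ 140.5358.
Output: y_gold = 2.9·k_gold^0.44 = 2.9·140.5358^0.44 ≈ 25.5520.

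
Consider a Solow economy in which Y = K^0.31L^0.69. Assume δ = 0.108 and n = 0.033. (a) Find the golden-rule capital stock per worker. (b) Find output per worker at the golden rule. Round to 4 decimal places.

(a) k_gold ≈ 3.1323; (b) y_gold ≈ 1.4247

The effective depreciation rate is n + δ = 0.033 + 0.108 = 0.141.
Golden rule sets MPK = n+δ: 0.31·k^(0.31−1) = 0.141, so k_gold = (0.31/0.141)^(1/0.69) ≈ 3.1323.
y_gold = 3.1323^0.31 ≈ 1.4247.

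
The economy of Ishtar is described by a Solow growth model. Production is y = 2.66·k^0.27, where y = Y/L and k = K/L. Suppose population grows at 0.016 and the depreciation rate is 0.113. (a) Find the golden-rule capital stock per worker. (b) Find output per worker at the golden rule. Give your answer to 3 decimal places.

(a) k_gold ≈ 10.506; (b) y_gold ≈ 5.020

Break-even investment rate: n + δ = 0.016 + 0.113 = 0.129.
At the golden rule the marginal product of capital equals n+δ: 0.27·2.66·k^(0.27−1) = 0.129. Solving, k_gold = (0.27·2.66/0.129)^(1/0.73) ≈ 10.5062.
y_gold = 2.66·10.5062^0.27 ≈ 5.0196.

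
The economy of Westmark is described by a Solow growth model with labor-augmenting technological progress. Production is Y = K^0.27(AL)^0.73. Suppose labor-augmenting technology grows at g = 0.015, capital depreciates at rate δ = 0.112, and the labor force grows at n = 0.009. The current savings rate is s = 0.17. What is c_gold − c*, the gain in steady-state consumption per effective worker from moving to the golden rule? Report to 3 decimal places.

Δc ≈ 0.039

Capital per effective worker breaks even when investment replaces (n + g + δ)·k; here n + g + δ = 0.136.
Current steady state (s = 0.17): k* = (0.17/0.136)^(1/0.73) ≈ 1.3575, y* = 1.3575^0.27 ≈ 1.0860, c* = (1−0.17)·1.0860 ≈ 0.9014.
Golden rule sets MPK = n+g+δ: 0.27·k^(0.27−1) = 0.136, so k_gold = (0.27/0.136)^(1/0.73) ≈ 2.5585.
y_gold = 2.5585^0.27 ≈ 1.2887, c_gold = y_gold − 0.136·k_gold ≈ 0.9408.
Gain: Δc = 0.9408 − 0.9014 ≈ 0.0393.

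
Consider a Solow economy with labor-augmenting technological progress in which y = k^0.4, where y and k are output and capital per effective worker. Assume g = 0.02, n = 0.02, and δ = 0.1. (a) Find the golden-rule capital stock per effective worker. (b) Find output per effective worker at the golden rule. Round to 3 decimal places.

Capital per effective worker breaks even when investment replaces (n + g + δ)·k; here n + g + δ = 0.14.
At the golden rule the marginal product of capital equals n+g+δ: 0.4·k^(0.4−1) = 0.14. Solving, k_gold = (0.4/0.14)^(1/0.6) ≈ 5.7529.
y_gold = 5.7529^0.4 ≈ 2.0135.

(a) k_gold ≈ 5.753; (b) y_gold ≈ 2.014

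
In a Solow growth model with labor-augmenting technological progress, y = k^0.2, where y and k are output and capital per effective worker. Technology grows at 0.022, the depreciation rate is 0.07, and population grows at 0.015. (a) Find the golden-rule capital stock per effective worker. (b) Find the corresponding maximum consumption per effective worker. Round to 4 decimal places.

Capital per effective worker breaks even when investment replaces (n + g + δ)·k; here n + g + δ = 0.107.
Golden rule sets MPK = n+g+δ: 0.2·k^(0.2−1) = 0.107, so k_gold = (0.2/0.107)^(1/0.8) ≈ 2.1855.
y_gold = 2.1855^0.2 ≈ 1.1693; c_gold = y_gold − 0.107·k_gold ≈ 0.9354.

(a) k_gold ≈ 2.1855; (b) c_gold ≈ 0.9354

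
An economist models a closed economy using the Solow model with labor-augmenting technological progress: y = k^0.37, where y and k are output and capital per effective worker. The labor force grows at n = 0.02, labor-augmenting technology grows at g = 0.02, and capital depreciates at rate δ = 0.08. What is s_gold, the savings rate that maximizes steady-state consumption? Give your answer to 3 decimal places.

s_gold = 0.370

Capital per effective worker breaks even when investment replaces (n + g + δ)·k; here n + g + δ = 0.12.
At the golden rule MPK = n+g+δ, and in any Cobb-Douglas steady state s = (n+g+δ)·k/y = MPK·k/y = capital's share 0.37.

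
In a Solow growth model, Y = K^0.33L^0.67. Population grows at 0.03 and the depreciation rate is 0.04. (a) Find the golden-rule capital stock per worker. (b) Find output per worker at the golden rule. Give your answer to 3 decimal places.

Break-even investment rate: n + δ = 0.03 + 0.04 = 0.07.
At the golden rule the marginal product of capital equals n+δ: 0.33·k^(0.33−1) = 0.07. Solving, k_gold = (0.33/0.07)^(1/0.67) ≈ 10.1181.
y_gold = 10.1181^0.33 ≈ 2.1463.

(a) k_gold ≈ 10.118; (b) y_gold ≈ 2.146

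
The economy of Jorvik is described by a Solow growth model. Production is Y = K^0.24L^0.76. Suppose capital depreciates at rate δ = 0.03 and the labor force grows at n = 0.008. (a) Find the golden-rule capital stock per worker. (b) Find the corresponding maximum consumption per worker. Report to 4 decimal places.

The effective depreciation rate is n + δ = 0.008 + 0.03 = 0.038.
Golden rule sets MPK = n+δ: 0.24·k^(0.24−1) = 0.038, so k_gold = (0.24/0.038)^(1/0.76) ≈ 11.3030.
y_gold = 11.3030^0.24 ≈ 1.7896; c_gold = y_gold − 0.038·k_gold ≈ 1.3601.

(a) k_gold ≈ 11.3030; (b) c_gold ≈ 1.3601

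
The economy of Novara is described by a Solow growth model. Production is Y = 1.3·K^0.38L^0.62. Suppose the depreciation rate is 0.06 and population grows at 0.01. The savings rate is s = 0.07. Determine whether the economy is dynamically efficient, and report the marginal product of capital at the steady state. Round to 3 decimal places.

dynamically efficient; MPK ≈ 0.380

The effective depreciation rate is n + δ = 0.01 + 0.06 = 0.07.
Steady-state k*: s·A·k^0.38 = 0.07·k gives k* = (0.07·1.3/0.07)^(1/0.62) ≈ 1.5268.
MPK = 0.38·1.3·1.5268^(-0.62) ≈ 0.3800.
MPK > n+δ = 0.07, so the economy is dynamically efficient (under-saving).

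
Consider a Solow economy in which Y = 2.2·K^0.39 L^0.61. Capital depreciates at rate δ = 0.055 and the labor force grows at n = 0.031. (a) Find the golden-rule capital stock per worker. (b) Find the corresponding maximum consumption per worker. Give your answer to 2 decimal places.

n + δ = 0.031 + 0.055 = 0.086.
Golden rule sets MPK = n+δ: 0.39·2.2·k^(0.39−1) = 0.086, so k_gold = (0.39·2.2/0.086)^(1/0.61) ≈ 43.4197.
y_gold = 2.2·43.4197^0.39 ≈ 9.5746; c_gold = y_gold − 0.086·k_gold ≈ 5.8405.

(a) k_gold ≈ 43.42; (b) c_gold ≈ 5.84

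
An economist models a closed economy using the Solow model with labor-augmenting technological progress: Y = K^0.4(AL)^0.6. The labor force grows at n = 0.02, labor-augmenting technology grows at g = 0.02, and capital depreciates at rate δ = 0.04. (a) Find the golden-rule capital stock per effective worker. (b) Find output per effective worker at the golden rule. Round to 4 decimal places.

(a) k_gold ≈ 14.6201; (b) y_gold ≈ 2.9240

Break-even investment rate: n + g + δ = 0.02 + 0.02 + 0.04 = 0.08.
Golden rule sets MPK = n+g+δ: 0.4·k^(0.4−1) = 0.08, so k_gold = (0.4/0.08)^(1/0.6) ≈ 14.6201.
y_gold = 14.6201^0.4 ≈ 2.9240.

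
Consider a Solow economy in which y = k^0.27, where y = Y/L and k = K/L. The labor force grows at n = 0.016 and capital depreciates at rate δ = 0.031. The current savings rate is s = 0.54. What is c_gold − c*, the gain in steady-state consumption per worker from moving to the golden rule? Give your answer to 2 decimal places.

Δc ≈ 0.26

Capital per worker breaks even when investment replaces (n + δ)·k; here n + δ = 0.047.
Current steady state (s = 0.54): k* = (0.54/0.047)^(1/0.73) ≈ 28.3439, y* = 28.3439^0.27 ≈ 2.4670, c* = (1−0.54)·2.4670 ≈ 1.1348.
Setting f'(k) = n+δ gives 0.27·k^(0.27−1) = 0.047, hence k_gold = (0.27/0.047)^(1/0.73) ≈ 10.9671.
y_gold = 10.9671^0.27 ≈ 1.9091, c_gold = y_gold − 0.047·k_gold ≈ 1.3936.
Gain: Δc = 1.3936 − 1.1348 ≈ 0.2588.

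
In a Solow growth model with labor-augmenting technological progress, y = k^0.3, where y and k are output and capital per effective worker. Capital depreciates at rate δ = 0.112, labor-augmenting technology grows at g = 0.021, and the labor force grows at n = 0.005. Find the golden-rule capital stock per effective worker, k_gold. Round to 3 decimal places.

n + g + δ = 0.005 + 0.021 + 0.112 = 0.138.
Setting f'(k) = n+g+δ gives 0.3·k^(0.3−1) = 0.138, hence k_gold = (0.3/0.138)^(1/0.7) ≈ 3.0323.

k_gold ≈ 3.032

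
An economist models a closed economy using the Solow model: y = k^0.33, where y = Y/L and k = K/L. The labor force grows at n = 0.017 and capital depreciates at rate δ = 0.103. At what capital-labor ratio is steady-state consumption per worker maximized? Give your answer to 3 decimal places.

k_gold ≈ 4.526

n + δ = 0.017 + 0.103 = 0.12.
Setting f'(k) = n+δ gives 0.33·k^(0.33−1) = 0.12, hence k_gold = (0.33/0.12)^(1/0.67) ≈ 4.5261.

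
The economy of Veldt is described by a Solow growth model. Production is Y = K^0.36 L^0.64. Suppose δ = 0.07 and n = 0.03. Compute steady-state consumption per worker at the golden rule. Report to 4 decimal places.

c_gold ≈ 1.3155

The effective depreciation rate is n + δ = 0.03 + 0.07 = 0.1.
Setting f'(k) = n+δ gives 0.36·k^(0.36−1) = 0.1, hence k_gold = (0.36/0.1)^(1/0.64) ≈ 7.3998.
y_gold = 7.3998^0.36 ≈ 2.0555.
c_gold = y_gold − (n+δ)·k_gold = 2.0555 − 0.1·7.3998 ≈ 1.3155.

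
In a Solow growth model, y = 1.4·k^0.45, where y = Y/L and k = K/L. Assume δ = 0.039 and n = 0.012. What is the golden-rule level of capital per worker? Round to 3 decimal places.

k_gold ≈ 96.613

Break-even investment rate: n + δ = 0.012 + 0.039 = 0.051.
Maximizing c = f(k) − (n+δ)·k gives f'(k) = n+δ, i.e. 0.45·1.4·k^(0.45−1) = 0.051, so k_gold = (0.45·1.4/0.051)^(1/0.55) ≈ 96.6133.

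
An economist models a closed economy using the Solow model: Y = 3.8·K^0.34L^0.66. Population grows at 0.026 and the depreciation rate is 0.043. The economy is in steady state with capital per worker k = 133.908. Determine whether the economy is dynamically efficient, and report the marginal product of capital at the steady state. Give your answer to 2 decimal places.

Break-even investment rate: n + δ = 0.026 + 0.043 = 0.069.
MPK = 0.34·3.8·k^(0.34−1) = 0.34·3.8·133.908^(-0.66) ≈ 0.0510.
MPK < 0.069, so the economy is dynamically inefficient (over-saving).

dynamically inefficient; MPK ≈ 0.05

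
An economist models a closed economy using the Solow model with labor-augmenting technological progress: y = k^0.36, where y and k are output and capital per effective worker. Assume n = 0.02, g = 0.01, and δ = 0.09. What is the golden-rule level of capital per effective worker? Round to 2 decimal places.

Capital per effective worker breaks even when investment replaces (n + g + δ)·k; here n + g + δ = 0.12.
Setting f'(k) = n+g+δ gives 0.36·k^(0.36−1) = 0.12, hence k_gold = (0.36/0.12)^(1/0.64) ≈ 5.5655.

k_gold ≈ 5.57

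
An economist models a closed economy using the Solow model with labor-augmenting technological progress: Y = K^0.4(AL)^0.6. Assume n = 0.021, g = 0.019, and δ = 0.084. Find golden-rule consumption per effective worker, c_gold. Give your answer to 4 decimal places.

Capital per effective worker breaks even when investment replaces (n + g + δ)·k; here n + g + δ = 0.124.
Setting f'(k) = n+g+δ gives 0.4·k^(0.4−1) = 0.124, hence k_gold = (0.4/0.124)^(1/0.6) ≈ 7.0426.
y_gold = 7.0426^0.4 ≈ 2.1832.
c_gold = y_gold − (n+g+δ)·k_gold = 2.1832 − 0.124·7.0426 ≈ 1.3099.

c_gold ≈ 1.3099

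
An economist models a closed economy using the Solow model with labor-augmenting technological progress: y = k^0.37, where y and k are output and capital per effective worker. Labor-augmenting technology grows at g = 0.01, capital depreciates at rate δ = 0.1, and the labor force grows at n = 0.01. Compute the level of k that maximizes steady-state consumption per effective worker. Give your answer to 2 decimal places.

k_gold ≈ 5.97

Break-even investment rate: n + g + δ = 0.01 + 0.01 + 0.1 = 0.12.
Golden rule sets MPK = n+g+δ: 0.37·k^(0.37−1) = 0.12, so k_gold = (0.37/0.12)^(1/0.63) ≈ 5.9734.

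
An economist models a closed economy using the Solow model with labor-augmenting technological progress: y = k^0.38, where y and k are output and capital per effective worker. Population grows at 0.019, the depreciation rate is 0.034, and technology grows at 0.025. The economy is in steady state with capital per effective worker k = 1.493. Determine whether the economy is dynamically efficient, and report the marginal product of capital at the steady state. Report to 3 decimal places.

dynamically efficient; MPK ≈ 0.296

Break-even investment rate: n + g + δ = 0.019 + 0.025 + 0.034 = 0.078.
MPK = 0.38·k^(0.38−1) = 0.38·1.493^(-0.62) ≈ 0.2964.
MPK > 0.078, so the economy is dynamically efficient (under-saving).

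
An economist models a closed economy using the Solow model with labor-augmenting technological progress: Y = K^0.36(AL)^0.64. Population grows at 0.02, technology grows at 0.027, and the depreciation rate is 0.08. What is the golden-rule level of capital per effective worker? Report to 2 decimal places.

k_gold ≈ 5.09

Break-even investment rate: n + g + δ = 0.02 + 0.027 + 0.08 = 0.127.
At the golden rule the marginal product of capital equals n+g+δ: 0.36·k^(0.36−1) = 0.127. Solving, k_gold = (0.36/0.127)^(1/0.64) ≈ 5.0937.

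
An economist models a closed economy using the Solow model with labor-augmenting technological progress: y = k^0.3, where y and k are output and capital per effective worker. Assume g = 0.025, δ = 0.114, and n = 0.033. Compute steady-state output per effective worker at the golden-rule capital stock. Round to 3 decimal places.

y_gold ≈ 1.269

n + g + δ = 0.033 + 0.025 + 0.114 = 0.172.
At the golden rule the marginal product of capital equals n+g+δ: 0.3·k^(0.3−1) = 0.172. Solving, k_gold = (0.3/0.172)^(1/0.7) ≈ 2.2138.
Output: y_gold = k_gold^0.3 = 2.2138^0.3 ≈ 1.2692.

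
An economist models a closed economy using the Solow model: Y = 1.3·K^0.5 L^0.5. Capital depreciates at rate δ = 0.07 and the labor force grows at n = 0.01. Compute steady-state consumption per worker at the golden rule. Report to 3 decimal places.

c_gold ≈ 5.281

The effective depreciation rate is n + δ = 0.01 + 0.07 = 0.08.
Maximizing c = f(k) − (n+δ)·k gives f'(k) = n+δ, i.e. 0.5·1.3·k^(0.5−1) = 0.08, so k_gold = (0.5·1.3/0.08)^(1/0.5) ≈ 66.0156.
y_gold = 1.3·66.0156^0.5 ≈ 10.5625.
c_gold = y_gold − (n+δ)·k_gold = 10.5625 − 0.08·66.0156 ≈ 5.2812.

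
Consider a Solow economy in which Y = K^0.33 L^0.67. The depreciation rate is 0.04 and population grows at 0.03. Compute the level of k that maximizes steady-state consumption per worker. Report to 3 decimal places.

Break-even investment rate: n + δ = 0.03 + 0.04 = 0.07.
Golden rule sets MPK = n+δ: 0.33·k^(0.33−1) = 0.07, so k_gold = (0.33/0.07)^(1/0.67) ≈ 10.1181.

k_gold ≈ 10.118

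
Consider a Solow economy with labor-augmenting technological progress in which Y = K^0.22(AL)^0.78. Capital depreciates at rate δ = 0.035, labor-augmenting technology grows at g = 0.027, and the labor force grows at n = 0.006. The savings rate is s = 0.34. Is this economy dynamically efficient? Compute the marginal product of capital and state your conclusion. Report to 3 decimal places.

The effective depreciation rate is n + g + δ = 0.006 + 0.027 + 0.035 = 0.068.
Steady-state k*: s·k^0.22 = 0.068·k gives k* = (0.34/0.068)^(1/0.78) ≈ 7.8725.
MPK = 0.22·7.8725^(-0.78) ≈ 0.0440.
MPK < n+g+δ = 0.068, so the economy is dynamically inefficient (over-saving).

dynamically inefficient; MPK ≈ 0.044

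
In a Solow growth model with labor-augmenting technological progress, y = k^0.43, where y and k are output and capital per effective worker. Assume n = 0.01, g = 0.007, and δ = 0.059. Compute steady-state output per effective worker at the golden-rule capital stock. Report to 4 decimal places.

y_gold ≈ 3.6965

n + g + δ = 0.01 + 0.007 + 0.059 = 0.076.
At the golden rule the marginal product of capital equals n+g+δ: 0.43·k^(0.43−1) = 0.076. Solving, k_gold = (0.43/0.076)^(1/0.57) ≈ 20.9145.
Output: y_gold = k_gold^0.43 = 20.9145^0.43 ≈ 3.6965.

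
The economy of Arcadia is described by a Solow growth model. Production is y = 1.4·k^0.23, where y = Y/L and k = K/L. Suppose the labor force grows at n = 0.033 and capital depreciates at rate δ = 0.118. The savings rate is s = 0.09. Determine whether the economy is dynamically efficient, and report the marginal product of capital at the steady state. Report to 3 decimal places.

Break-even investment rate: n + δ = 0.033 + 0.118 = 0.151.
Steady-state k*: s·A·k^0.23 = 0.151·k gives k* = (0.09·1.4/0.151)^(1/0.77) ≈ 0.7905.
MPK = 0.23·1.4·0.7905^(-0.77) ≈ 0.3859.
MPK > n+δ = 0.151, so the economy is dynamically efficient (under-saving).

dynamically efficient; MPK ≈ 0.386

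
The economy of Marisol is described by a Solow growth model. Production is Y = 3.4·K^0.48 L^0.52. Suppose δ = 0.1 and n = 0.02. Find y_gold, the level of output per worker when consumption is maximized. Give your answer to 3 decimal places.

n + δ = 0.02 + 0.1 = 0.12.
At the golden rule the marginal product of capital equals n+δ: 0.48·3.4·k^(0.48−1) = 0.12. Solving, k_gold = (0.48·3.4/0.12)^(1/0.52) ≈ 151.3152.
Output: y_gold = 3.4·k_gold^0.48 = 3.4·151.3152^0.48 ≈ 37.8288.

y_gold ≈ 37.829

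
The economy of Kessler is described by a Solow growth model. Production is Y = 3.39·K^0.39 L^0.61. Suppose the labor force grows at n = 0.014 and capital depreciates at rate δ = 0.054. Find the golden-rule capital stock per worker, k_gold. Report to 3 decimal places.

Break-even investment rate: n + δ = 0.014 + 0.054 = 0.068.
At the golden rule the marginal product of capital equals n+δ: 0.39·3.39·k^(0.39−1) = 0.068. Solving, k_gold = (0.39·3.39/0.068)^(1/0.61) ≈ 129.6325.

k_gold ≈ 129.632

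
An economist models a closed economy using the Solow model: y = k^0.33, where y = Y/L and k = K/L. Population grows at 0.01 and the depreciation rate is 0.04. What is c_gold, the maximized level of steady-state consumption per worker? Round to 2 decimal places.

c_gold ≈ 1.70

n + δ = 0.01 + 0.04 = 0.05.
Setting f'(k) = n+δ gives 0.33·k^(0.33−1) = 0.05, hence k_gold = (0.33/0.05)^(1/0.67) ≈ 16.7186.
y_gold = 16.7186^0.33 ≈ 2.5331.
c_gold = y_gold − (n+δ)·k_gold = 2.5331 − 0.05·16.7186 ≈ 1.6972.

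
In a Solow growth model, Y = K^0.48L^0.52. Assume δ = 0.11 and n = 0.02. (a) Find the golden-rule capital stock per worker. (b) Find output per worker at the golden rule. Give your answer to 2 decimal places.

The effective depreciation rate is n + δ = 0.02 + 0.11 = 0.13.
Maximizing c = f(k) − (n+δ)·k gives f'(k) = n+δ, i.e. 0.48·k^(0.48−1) = 0.13, so k_gold = (0.48/0.13)^(1/0.52) ≈ 12.3298.
y_gold = 12.3298^0.48 ≈ 3.3393.

(a) k_gold ≈ 12.33; (b) y_gold ≈ 3.34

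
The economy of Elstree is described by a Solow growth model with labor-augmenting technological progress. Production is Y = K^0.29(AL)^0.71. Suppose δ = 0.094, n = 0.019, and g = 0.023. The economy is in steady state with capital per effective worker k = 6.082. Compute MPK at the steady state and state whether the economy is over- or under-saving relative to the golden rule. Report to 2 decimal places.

Capital per effective worker breaks even when investment replaces (n + g + δ)·k; here n + g + δ = 0.136.
MPK = 0.29·k^(0.29−1) = 0.29·6.082^(-0.71) ≈ 0.0805.
MPK < 0.136, so the economy is dynamically inefficient (over-saving).

over-saving; MPK ≈ 0.08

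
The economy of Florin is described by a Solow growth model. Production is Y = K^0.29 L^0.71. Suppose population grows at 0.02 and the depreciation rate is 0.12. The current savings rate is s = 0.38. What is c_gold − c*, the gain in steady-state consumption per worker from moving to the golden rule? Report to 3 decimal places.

Δc ≈ 0.024

The effective depreciation rate is n + δ = 0.02 + 0.12 = 0.14.
Current steady state (s = 0.38): k* = (0.38/0.14)^(1/0.71) ≈ 4.0811, y* = 4.0811^0.29 ≈ 1.5036, c* = (1−0.38)·1.5036 ≈ 0.9322.
Setting f'(k) = n+δ gives 0.29·k^(0.29−1) = 0.14, hence k_gold = (0.29/0.14)^(1/0.71) ≈ 2.7890.
y_gold = 2.7890^0.29 ≈ 1.3464, c_gold = y_gold − 0.14·k_gold ≈ 0.9560.
Gain: Δc = 0.9560 − 0.9322 ≈ 0.0237.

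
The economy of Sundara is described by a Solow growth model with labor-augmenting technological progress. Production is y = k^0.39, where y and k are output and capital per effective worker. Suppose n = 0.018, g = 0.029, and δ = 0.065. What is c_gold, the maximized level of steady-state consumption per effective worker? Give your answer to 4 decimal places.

Capital per effective worker breaks even when investment replaces (n + g + δ)·k; here n + g + δ = 0.112.
Setting f'(k) = n+g+δ gives 0.39·k^(0.39−1) = 0.112, hence k_gold = (0.39/0.112)^(1/0.61) ≈ 7.7317.
y_gold = 7.7317^0.39 ≈ 2.2204.
c_gold = y_gold − (n+g+δ)·k_gold = 2.2204 − 0.112·7.7317 ≈ 1.3544.

c_gold ≈ 1.3544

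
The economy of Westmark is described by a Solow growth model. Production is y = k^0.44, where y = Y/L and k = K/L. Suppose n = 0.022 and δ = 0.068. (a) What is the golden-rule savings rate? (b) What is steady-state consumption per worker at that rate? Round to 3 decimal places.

(a) s_gold = 0.440; (b) c_gold ≈ 1.949

The effective depreciation rate is n + δ = 0.022 + 0.068 = 0.09.
For Cobb-Douglas, s_gold equals capital's share: s_gold = 0.44.
Setting f'(k) = n+δ gives 0.44·k^(0.44−1) = 0.09, hence k_gold = (0.44/0.09)^(1/0.56) ≈ 17.0111.
y_gold = 17.0111^0.44 ≈ 3.4795; c_gold = (1−0.44)·y_gold ≈ 1.9485.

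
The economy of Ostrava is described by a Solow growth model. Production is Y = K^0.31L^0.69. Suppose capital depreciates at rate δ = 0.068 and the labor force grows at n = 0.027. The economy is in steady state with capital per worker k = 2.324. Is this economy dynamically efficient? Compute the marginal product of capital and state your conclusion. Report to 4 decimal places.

n + δ = 0.027 + 0.068 = 0.095.
MPK = 0.31·k^(0.31−1) = 0.31·2.324^(-0.69) ≈ 0.1732.
MPK > 0.095, so the economy is dynamically efficient (under-saving).

dynamically efficient; MPK ≈ 0.1732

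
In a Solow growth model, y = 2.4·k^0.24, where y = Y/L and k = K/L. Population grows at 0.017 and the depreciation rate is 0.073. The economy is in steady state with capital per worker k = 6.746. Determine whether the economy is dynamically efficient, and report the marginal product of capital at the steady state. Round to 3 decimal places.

n + δ = 0.017 + 0.073 = 0.09.
MPK = 0.24·2.4·k^(0.24−1) = 0.24·2.4·6.746^(-0.76) ≈ 0.1350.
MPK > 0.09, so the economy is dynamically efficient (under-saving).

dynamically efficient; MPK ≈ 0.135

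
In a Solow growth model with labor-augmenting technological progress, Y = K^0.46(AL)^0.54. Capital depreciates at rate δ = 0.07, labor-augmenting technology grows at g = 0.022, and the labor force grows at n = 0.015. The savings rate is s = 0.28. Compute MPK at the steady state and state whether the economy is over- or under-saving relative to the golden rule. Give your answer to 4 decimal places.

under-saving; MPK ≈ 0.1758

n + g + δ = 0.015 + 0.022 + 0.07 = 0.107.
Steady-state k*: s·k^0.46 = 0.107·k gives k* = (0.28/0.107)^(1/0.54) ≈ 5.9382.
MPK = 0.46·5.9382^(-0.54) ≈ 0.1758.
MPK > n+g+δ = 0.107, so the economy is dynamically efficient (under-saving).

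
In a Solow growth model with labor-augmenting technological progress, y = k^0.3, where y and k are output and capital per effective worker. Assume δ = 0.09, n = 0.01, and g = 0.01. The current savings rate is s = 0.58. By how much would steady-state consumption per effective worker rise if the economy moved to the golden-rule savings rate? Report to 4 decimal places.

Capital per effective worker breaks even when investment replaces (n + g + δ)·k; here n + g + δ = 0.11.
Current steady state (s = 0.58): k* = (0.58/0.11)^(1/0.7) ≈ 10.7517, y* = 10.7517^0.3 ≈ 2.0391, c* = (1−0.58)·2.0391 ≈ 0.8564.
Maximizing c = f(k) − (n+g+δ)·k gives f'(k) = n+g+δ, i.e. 0.3·k^(0.3−1) = 0.11, so k_gold = (0.3/0.11)^(1/0.7) ≈ 4.1925.
y_gold = 4.1925^0.3 ≈ 1.5372, c_gold = y_gold − 0.11·k_gold ≈ 1.0761.
Gain: Δc = 1.0761 − 0.8564 ≈ 0.2196.

Δc ≈ 0.2196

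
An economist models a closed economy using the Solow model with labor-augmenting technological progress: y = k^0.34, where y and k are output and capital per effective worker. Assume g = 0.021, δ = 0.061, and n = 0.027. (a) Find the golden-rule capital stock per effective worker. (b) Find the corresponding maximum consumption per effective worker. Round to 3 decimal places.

(a) k_gold ≈ 5.605; (b) c_gold ≈ 1.186

Capital per effective worker breaks even when investment replaces (n + g + δ)·k; here n + g + δ = 0.109.
Maximizing c = f(k) − (n+g+δ)·k gives f'(k) = n+g+δ, i.e. 0.34·k^(0.34−1) = 0.109, so k_gold = (0.34/0.109)^(1/0.66) ≈ 5.6049.
y_gold = 5.6049^0.34 ≈ 1.7969; c_gold = y_gold − 0.109·k_gold ≈ 1.1859.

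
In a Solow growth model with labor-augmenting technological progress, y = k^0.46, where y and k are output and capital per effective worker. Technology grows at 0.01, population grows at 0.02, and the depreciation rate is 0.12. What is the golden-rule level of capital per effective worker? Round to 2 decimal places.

k_gold ≈ 7.97

The effective depreciation rate is n + g + δ = 0.02 + 0.01 + 0.12 = 0.15.
Maximizing c = f(k) − (n+g+δ)·k gives f'(k) = n+g+δ, i.e. 0.46·k^(0.46−1) = 0.15, so k_gold = (0.46/0.15)^(1/0.54) ≈ 7.9659.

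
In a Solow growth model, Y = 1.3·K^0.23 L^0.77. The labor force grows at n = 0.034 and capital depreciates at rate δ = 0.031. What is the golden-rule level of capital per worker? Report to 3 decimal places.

Capital per worker breaks even when investment replaces (n + δ)·k; here n + δ = 0.065.
Golden rule sets MPK = n+δ: 0.23·1.3·k^(0.23−1) = 0.065, so k_gold = (0.23·1.3/0.065)^(1/0.77) ≈ 7.2565.

k_gold ≈ 7.256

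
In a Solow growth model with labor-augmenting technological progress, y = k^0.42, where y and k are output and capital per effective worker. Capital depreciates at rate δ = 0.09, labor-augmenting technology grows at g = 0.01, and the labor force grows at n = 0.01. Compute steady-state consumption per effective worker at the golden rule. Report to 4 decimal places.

Capital per effective worker breaks even when investment replaces (n + g + δ)·k; here n + g + δ = 0.11.
Golden rule sets MPK = n+g+δ: 0.42·k^(0.42−1) = 0.11, so k_gold = (0.42/0.11)^(1/0.58) ≈ 10.0740.
y_gold = 10.0740^0.42 ≈ 2.6384.
c_gold = y_gold − (n+g+δ)·k_gold = 2.6384 − 0.11·10.0740 ≈ 1.5303.

c_gold ≈ 1.5303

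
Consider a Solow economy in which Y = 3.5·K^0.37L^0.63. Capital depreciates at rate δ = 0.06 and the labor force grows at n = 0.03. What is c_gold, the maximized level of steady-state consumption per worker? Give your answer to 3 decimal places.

n + δ = 0.03 + 0.06 = 0.09.
Golden rule sets MPK = n+δ: 0.37·3.5·k^(0.37−1) = 0.09, so k_gold = (0.37·3.5/0.09)^(1/0.63) ≈ 68.8872.
y_gold = 3.5·68.8872^0.37 ≈ 16.7563.
c_gold = y_gold − (n+δ)·k_gold = 16.7563 − 0.09·68.8872 ≈ 10.5565.

c_gold ≈ 10.556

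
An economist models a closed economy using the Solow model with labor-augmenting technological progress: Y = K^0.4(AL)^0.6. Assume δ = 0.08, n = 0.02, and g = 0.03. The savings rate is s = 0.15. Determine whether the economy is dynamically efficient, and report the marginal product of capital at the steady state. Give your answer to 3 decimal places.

dynamically efficient; MPK ≈ 0.347

Break-even investment rate: n + g + δ = 0.02 + 0.03 + 0.08 = 0.13.
Steady-state k*: s·k^0.4 = 0.13·k gives k* = (0.15/0.13)^(1/0.6) ≈ 1.2693.
MPK = 0.4·1.2693^(-0.6) ≈ 0.3467.
MPK > n+g+δ = 0.13, so the economy is dynamically efficient (under-saving).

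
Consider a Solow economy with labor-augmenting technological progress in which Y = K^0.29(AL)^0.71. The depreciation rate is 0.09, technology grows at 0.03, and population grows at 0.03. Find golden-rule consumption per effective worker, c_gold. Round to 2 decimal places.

Capital per effective worker breaks even when investment replaces (n + g + δ)·k; here n + g + δ = 0.15.
Setting f'(k) = n+g+δ gives 0.29·k^(0.29−1) = 0.15, hence k_gold = (0.29/0.15)^(1/0.71) ≈ 2.5307.
y_gold = 2.5307^0.29 ≈ 1.3090.
c_gold = y_gold − (n+g+δ)·k_gold = 1.3090 − 0.15·2.5307 ≈ 0.9294.

c_gold ≈ 0.93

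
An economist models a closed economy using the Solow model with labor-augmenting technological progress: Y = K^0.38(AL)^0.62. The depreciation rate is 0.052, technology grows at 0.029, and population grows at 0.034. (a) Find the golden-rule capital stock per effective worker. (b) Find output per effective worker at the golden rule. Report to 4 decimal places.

(a) k_gold ≈ 6.8744; (b) y_gold ≈ 2.0804

Break-even investment rate: n + g + δ = 0.034 + 0.029 + 0.052 = 0.115.
At the golden rule the marginal product of capital equals n+g+δ: 0.38·k^(0.38−1) = 0.115. Solving, k_gold = (0.38/0.115)^(1/0.62) ≈ 6.8744.
y_gold = 6.8744^0.38 ≈ 2.0804.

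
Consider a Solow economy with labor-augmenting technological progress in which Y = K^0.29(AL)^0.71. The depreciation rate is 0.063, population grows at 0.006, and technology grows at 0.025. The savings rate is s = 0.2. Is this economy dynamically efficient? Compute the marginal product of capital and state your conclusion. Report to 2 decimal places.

dynamically efficient; MPK ≈ 0.14

The effective depreciation rate is n + g + δ = 0.006 + 0.025 + 0.063 = 0.094.
Steady-state k*: s·k^0.29 = 0.094·k gives k* = (0.2/0.094)^(1/0.71) ≈ 2.8962.
MPK = 0.29·2.8962^(-0.71) ≈ 0.1363.
MPK > n+g+δ = 0.094, so the economy is dynamically efficient (under-saving).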